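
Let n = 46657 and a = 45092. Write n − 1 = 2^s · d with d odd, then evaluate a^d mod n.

n − 1 = 46656 = 2^6 · 729, so s = 6 and d = 729.
45092^729 mod 46657 = 27529.

27529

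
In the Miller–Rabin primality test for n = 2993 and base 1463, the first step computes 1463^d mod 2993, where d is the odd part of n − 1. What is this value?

1092

n − 1 = 2992 = 2^4 · 187, so s = 4 and d = 187.
1463^187 mod 2993 = 1092.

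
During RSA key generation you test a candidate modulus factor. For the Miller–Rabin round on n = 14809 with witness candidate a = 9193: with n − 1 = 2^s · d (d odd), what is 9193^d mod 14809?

n − 1 = 14808 = 2^3 · 1851, so s = 3 and d = 1851.
9193^1851 mod 14809 = 3922.

3922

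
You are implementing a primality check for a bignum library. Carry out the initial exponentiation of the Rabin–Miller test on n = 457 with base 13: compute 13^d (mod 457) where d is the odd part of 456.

n − 1 = 456 = 2^3 · 57, so s = 3 and d = 57.
13^57 mod 457 = 207.

207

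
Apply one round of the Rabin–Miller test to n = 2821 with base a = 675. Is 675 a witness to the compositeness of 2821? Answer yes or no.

n − 1 = 2820 = 2^2 · 705, so s = 2 and d = 705.
x_0 = 675^705 mod 2821 = 2820.
x_0 = 2820 ≡ −1, so 675 is not a witness.

no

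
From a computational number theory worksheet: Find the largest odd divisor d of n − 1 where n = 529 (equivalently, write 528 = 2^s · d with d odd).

Halving: 528 → 264 → 132 → 66 → 33; 33 is odd.
So 528 = 2^4 · 33.

33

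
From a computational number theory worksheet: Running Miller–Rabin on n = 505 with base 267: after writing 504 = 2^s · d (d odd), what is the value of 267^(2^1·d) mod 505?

339

n − 1 = 504 = 2^3 · 63, so s = 3 and d = 63.
Repeated squaring mod 505: 267^1 ≡ 267, 267^2 ≡ 84, 267^4 ≡ 491, 267^8 ≡ 196, 267^16 ≡ 36, 267^32 ≡ 286.
63 = 32 + 16 + 8 + 4 + 2 + 1, so 267^63 ≡ 286·36·196·491·84·267 ≡ 208 (mod 505).
x_0 = 208.
x_1 = 208^2 mod 505 = 339.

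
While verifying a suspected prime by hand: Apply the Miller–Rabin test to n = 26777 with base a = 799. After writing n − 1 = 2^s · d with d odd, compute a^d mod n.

26776

n − 1 = 26776 = 2^3 · 3347, so s = 3 and d = 3347.
Repeated squaring mod 26777: 799^1 ≡ 799, 799^2 ≡ 22530, 799^4 ≡ 16088, 799^8 ≡ 24039, 799^16 ≡ 25861, 799^32 ≡ 8969, 799^64 ≡ 4853, 799^128 ≡ 14626, 799^256 ≡ 25200, 799^512 ≡ 23445, 799^1024 ≡ 16546, 799^2048 ≡ 2068.
3347 = 2048 + 1024 + 256 + 16 + 2 + 1, so 799^3347 ≡ 2068·16546·25200·25861·22530·799 ≡ 26776 (mod 26777).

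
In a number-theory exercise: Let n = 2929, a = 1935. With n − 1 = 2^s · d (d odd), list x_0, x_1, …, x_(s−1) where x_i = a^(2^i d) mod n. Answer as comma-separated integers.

472, 180, 181, 542

n − 1 = 2928 = 2^4 · 183, so s = 4 and d = 183.
x_0 = 1935^183 mod 2929 = 472.
x_1 = 472^2 mod 2929 = 180.
x_2 = 180^2 mod 2929 = 181.
x_3 = 181^2 mod 2929 = 542.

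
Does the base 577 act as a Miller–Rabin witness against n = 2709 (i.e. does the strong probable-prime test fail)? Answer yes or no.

yes

n − 1 = 2708 = 2^2 · 677, so s = 2 and d = 677.
x_0 = 577^677 mod 2709 = 19.
x_0 is neither 1 nor 2708, so continue squaring.
x_1 = 19^2 mod 2709 = 361.
Reached i = s−1 = 1 without hitting −1: 577 is a Miller–Rabin witness and 2709 is composite.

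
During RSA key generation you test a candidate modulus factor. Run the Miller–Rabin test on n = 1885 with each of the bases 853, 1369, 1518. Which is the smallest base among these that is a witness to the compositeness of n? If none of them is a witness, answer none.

1369

n − 1 = 1884 = 2^2 · 471, so s = 2 and d = 471.
Base 853: x_0 = 853^471 mod 1885 = 1032. x_0 is neither 1 nor 1884, so continue squaring. x_1 = 1032^2 mod 1885 = 1884. x_1 ≡ −1, so 853 is not a witness.
Base 1369: x_0 = 1369^471 mod 1885 = 1559. x_0 is neither 1 nor 1884, so continue squaring. x_1 = 1559^2 mod 1885 = 716. Reached i = s−1 = 1 without hitting −1: 1369 is a Miller–Rabin witness and 1885 is composite.
Base 1518: x_0 = 1518^471 mod 1885 = 272. x_0 is neither 1 nor 1884, so continue squaring. x_1 = 272^2 mod 1885 = 469. Reached i = s−1 = 1 without hitting −1: 1518 is a Miller–Rabin witness and 1885 is composite.
The smallest witness among the given bases is 1369.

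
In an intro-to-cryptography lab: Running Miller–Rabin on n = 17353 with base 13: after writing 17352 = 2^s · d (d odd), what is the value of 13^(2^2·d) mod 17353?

n − 1 = 17352 = 2^3 · 2169, so s = 3 and d = 2169.
Repeated squaring mod 17353: 13^1 ≡ 13, 13^2 ≡ 169, 13^4 ≡ 11208, 13^8 ≡ 897, 13^16 ≡ 6371, 13^32 ≡ 974, 13^64 ≡ 11614, 13^128 ≡ 127, 13^256 ≡ 16129, 13^512 ≡ 5818, 13^1024 ≡ 10774, 13^2048 ≡ 4859.
2169 = 2048 + 64 + 32 + 16 + 8 + 1, so 13^2169 ≡ 4859·11614·974·6371·897·13 ≡ 4668 (mod 17353).
x_0 = 4668.
x_1 = 4668^2 mod 17353 = 12209.
x_2 = 12209^2 mod 17353 = 14764.

14764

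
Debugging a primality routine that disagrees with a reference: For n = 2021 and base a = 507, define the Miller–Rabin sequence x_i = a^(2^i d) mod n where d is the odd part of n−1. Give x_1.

n − 1 = 2020 = 2^2 · 505, so s = 2 and d = 505.
x_0 = 507^505 mod 2021 = 249.
x_1 = 249^2 mod 2021 = 1371.

1371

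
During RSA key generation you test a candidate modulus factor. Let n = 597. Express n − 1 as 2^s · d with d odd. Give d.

Halving: 596 → 298 → 149; 149 is odd.
So 596 = 2^2 · 149.

149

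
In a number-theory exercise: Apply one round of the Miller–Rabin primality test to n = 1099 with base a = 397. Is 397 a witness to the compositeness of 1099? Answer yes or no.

n − 1 = 1098 = 2^1 · 549, so s = 1 and d = 549.
x_0 = 397^549 mod 1099 = 321.
x_0 ∉ {1, 1098} and s = 1, so 397 is a Miller–Rabin witness and 1099 is composite.

yes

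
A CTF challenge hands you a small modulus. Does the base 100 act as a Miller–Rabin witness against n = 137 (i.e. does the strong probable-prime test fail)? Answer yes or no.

n − 1 = 136 = 2^3 · 17, so s = 3 and d = 17.
x_0 = 100^17 mod 137 = 100.
x_0 is neither 1 nor 136, so continue squaring.
x_1 = 100^2 mod 137 = 136.
x_1 ≡ −1, so 100 is not a witness.

no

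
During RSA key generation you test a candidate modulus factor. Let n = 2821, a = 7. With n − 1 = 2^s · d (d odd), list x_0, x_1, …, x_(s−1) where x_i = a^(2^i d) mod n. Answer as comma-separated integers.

931, 714

n − 1 = 2820 = 2^2 · 705, so s = 2 and d = 705.
x_0 = 7^705 mod 2821 = 931.
x_1 = 931^2 mod 2821 = 714.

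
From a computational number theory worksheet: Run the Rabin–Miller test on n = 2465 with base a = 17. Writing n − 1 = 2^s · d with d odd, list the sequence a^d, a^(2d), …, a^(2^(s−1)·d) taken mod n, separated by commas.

n − 1 = 2464 = 2^5 · 77, so s = 5 and d = 77.
x_0 = 17^77 mod 2465 = 17.
x_1 = 17^2 mod 2465 = 289.
x_2 = 289^2 mod 2465 = 2176.
x_3 = 2176^2 mod 2465 = 2176.
x_4 = 2176^2 mod 2465 = 2176.

17, 289, 2176, 2176, 2176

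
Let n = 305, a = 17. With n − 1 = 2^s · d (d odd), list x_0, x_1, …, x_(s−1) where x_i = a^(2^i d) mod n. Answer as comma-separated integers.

n − 1 = 304 = 2^4 · 19, so s = 4 and d = 19.
x_0 = 17^19 mod 305 = 173.
x_1 = 173^2 mod 305 = 39.
x_2 = 39^2 mod 305 = 301.
x_3 = 301^2 mod 305 = 16.

173, 39, 301, 16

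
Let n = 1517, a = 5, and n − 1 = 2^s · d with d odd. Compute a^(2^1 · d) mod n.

802

n − 1 = 1516 = 2^2 · 379, so s = 2 and d = 379.
x_0 = 5^379 mod 1517 = 402.
x_1 = 402^2 mod 1517 = 802.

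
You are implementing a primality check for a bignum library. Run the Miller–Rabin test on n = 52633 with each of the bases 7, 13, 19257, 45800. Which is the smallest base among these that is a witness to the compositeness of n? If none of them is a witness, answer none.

7

n − 1 = 52632 = 2^3 · 6579, so s = 3 and d = 6579.
Base 7: x_0 = 7^6579 mod 52633 = 17717. x_0 is neither 1 nor 52632, so continue squaring. x_1 = 17717^2 mod 52633 = 41510. x_2 = 41510^2 mod 52633 = 33579. Reached i = s−1 = 2 without hitting −1: 7 is a Miller–Rabin witness and 52633 is composite.
Base 13: x_0 = 13^6579 mod 52633 = 36875. x_0 is neither 1 nor 52632, so continue squaring. x_1 = 36875^2 mod 52633 = 44703. x_2 = 44703^2 mod 52633 = 41098. Reached i = s−1 = 2 without hitting −1: 13 is a Miller–Rabin witness and 52633 is composite.
Base 19257: x_0 = 19257^6579 mod 52633 = 18333. x_0 is neither 1 nor 52632, so continue squaring. x_1 = 18333^2 mod 52633 = 37184. x_2 = 37184^2 mod 52633 = 33579. Reached i = s−1 = 2 without hitting −1: 19257 is a Miller–Rabin witness and 52633 is composite.
Base 45800: x_0 = 45800^6579 mod 52633 = 36875. x_0 is neither 1 nor 52632, so continue squaring. x_1 = 36875^2 mod 52633 = 44703. x_2 = 44703^2 mod 52633 = 41098. Reached i = s−1 = 2 without hitting −1: 45800 is a Miller–Rabin witness and 52633 is composite.
The smallest witness among the given bases is 7.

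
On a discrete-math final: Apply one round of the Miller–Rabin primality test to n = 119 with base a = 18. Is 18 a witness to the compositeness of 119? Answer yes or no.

yes

n − 1 = 118 = 2^1 · 59, so s = 1 and d = 59.
x_0 = 18^59 mod 119 = 86.
x_0 ∉ {1, 118} and s = 1, so 18 is a Miller–Rabin witness and 119 is composite.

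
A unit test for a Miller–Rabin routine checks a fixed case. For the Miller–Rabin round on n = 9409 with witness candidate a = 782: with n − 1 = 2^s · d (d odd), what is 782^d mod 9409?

n − 1 = 9408 = 2^6 · 147, so s = 6 and d = 147.
Repeated squaring mod 9409: 782^1 ≡ 782, 782^2 ≡ 9348, 782^4 ≡ 3721, 782^8 ≡ 5202, 782^16 ≡ 520, 782^32 ≡ 6948, 782^64 ≡ 6534, 782^128 ≡ 4523.
147 = 128 + 16 + 2 + 1, so 782^147 ≡ 4523·520·9348·782 ≡ 2350 (mod 9409).

2350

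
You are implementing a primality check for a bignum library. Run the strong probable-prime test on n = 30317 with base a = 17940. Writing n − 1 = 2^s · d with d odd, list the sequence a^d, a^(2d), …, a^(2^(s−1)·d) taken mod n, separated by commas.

n − 1 = 30316 = 2^2 · 7579, so s = 2 and d = 7579.
x_0 = 17940^7579 mod 30317 = 26858.
x_1 = 26858^2 mod 30317 = 19783.

26858, 19783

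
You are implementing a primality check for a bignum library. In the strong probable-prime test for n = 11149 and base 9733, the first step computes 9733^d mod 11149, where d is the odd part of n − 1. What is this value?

9590

n − 1 = 11148 = 2^2 · 2787, so s = 2 and d = 2787.
Repeated squaring mod 11149: 9733^1 ≡ 9733, 9733^2 ≡ 9385, 9733^4 ≡ 1125, 9733^8 ≡ 5788, 9733^16 ≡ 9348, 9733^32 ≡ 10391, 9733^64 ≡ 5965, 9733^128 ≡ 4766, 9733^256 ≡ 4243, 9733^512 ≡ 8563, 9733^1024 ≡ 9145, 9733^2048 ≡ 2376.
2787 = 2048 + 512 + 128 + 64 + 32 + 2 + 1, so 9733^2787 ≡ 2376·8563·4766·5965·10391·9385·9733 ≡ 9590 (mod 11149).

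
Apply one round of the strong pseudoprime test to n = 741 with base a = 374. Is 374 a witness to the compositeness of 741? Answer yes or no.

n − 1 = 740 = 2^2 · 185, so s = 2 and d = 185.
x_0 = 374^185 mod 741 = 641.
x_0 is neither 1 nor 740, so continue squaring.
x_1 = 641^2 mod 741 = 367.
Reached i = s−1 = 1 without hitting −1: 374 is a Miller–Rabin witness and 741 is composite.

yes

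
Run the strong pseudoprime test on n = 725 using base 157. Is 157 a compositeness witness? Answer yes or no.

no

n − 1 = 724 = 2^2 · 181, so s = 2 and d = 181.
Repeated squaring mod 725: 157^1 ≡ 157, 157^2 ≡ 724, 157^4 ≡ 1, 157^8 ≡ 1, 157^16 ≡ 1, 157^32 ≡ 1, 157^64 ≡ 1, 157^128 ≡ 1.
181 = 128 + 32 + 16 + 4 + 1, so 157^181 ≡ 1·1·1·1·157 ≡ 157 (mod 725).
x_0 = 157^181 mod 725 = 157.
x_0 is neither 1 nor 724, so continue squaring.
x_1 = 157^2 mod 725 = 724.
x_1 ≡ −1, so 157 is not a witness.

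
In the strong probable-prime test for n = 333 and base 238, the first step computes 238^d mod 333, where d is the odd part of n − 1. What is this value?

n − 1 = 332 = 2^2 · 83, so s = 2 and d = 83.
Repeated squaring mod 333: 238^1 ≡ 238, 238^2 ≡ 34, 238^4 ≡ 157, 238^8 ≡ 7, 238^16 ≡ 49, 238^32 ≡ 70, 238^64 ≡ 238.
83 = 64 + 16 + 2 + 1, so 238^83 ≡ 238·49·34·238 ≡ 34 (mod 333).

34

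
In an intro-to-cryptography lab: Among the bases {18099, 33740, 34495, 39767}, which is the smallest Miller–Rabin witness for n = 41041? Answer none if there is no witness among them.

33740

n − 1 = 41040 = 2^4 · 2565, so s = 4 and d = 2565.
Base 18099: x_0 = 18099^2565 mod 41041 = 1. x_0 = 1, so 18099 is not a witness.
Base 33740: x_0 = 33740^2565 mod 41041 = 40019. x_0 is neither 1 nor 41040, so continue squaring. x_1 = 40019^2 mod 41041 = 18459. x_2 = 18459^2 mod 41041 = 12299. x_3 = 12299^2 mod 41041 = 29316. Reached i = s−1 = 3 without hitting −1: 33740 is a Miller–Rabin witness and 41041 is composite.
Base 34495: x_0 = 34495^2565 mod 41041 = 23561. x_0 is neither 1 nor 41040, so continue squaring. x_1 = 23561^2 mod 41041 = 155. x_2 = 155^2 mod 41041 = 24025. x_3 = 24025^2 mod 41041 = 1. x_3 = 1 but x_2 ≠ ±1, a nontrivial square root of 1 — 34495 is a witness and 41041 is composite.
Base 39767: x_0 = 39767^2565 mod 41041 = 23660. x_0 is neither 1 nor 41040, so continue squaring. x_1 = 23660^2 mod 41041 = 37401. x_2 = 37401^2 mod 41041 = 34398. x_3 = 34398^2 mod 41041 = 10374. Reached i = s−1 = 3 without hitting −1: 39767 is a Miller–Rabin witness and 41041 is composite.
The smallest witness among the given bases is 33740.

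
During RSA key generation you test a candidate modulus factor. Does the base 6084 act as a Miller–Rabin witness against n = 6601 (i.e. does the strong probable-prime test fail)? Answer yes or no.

no

n − 1 = 6600 = 2^3 · 825, so s = 3 and d = 825.
x_0 = 6084^825 mod 6601 = 1.
x_0 = 1, so 6084 is not a witness.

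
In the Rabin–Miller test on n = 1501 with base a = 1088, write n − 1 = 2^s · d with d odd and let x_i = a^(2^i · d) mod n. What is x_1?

258

n − 1 = 1500 = 2^2 · 375, so s = 2 and d = 375.
x_0 = 1088^375 mod 1501 = 938.
x_1 = 938^2 mod 1501 = 258.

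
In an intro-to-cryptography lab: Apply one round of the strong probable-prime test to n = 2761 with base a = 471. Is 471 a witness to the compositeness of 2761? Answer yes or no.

yes

n − 1 = 2760 = 2^3 · 345, so s = 3 and d = 345.
By repeated squaring, 471^345 ≡ 408 (mod 2761).
x_0 = 471^345 mod 2761 = 408.
x_0 is neither 1 nor 2760, so continue squaring.
x_1 = 408^2 mod 2761 = 804.
x_2 = 804^2 mod 2761 = 342.
Reached i = s−1 = 2 without hitting −1: 471 is a Miller–Rabin witness and 2761 is composite.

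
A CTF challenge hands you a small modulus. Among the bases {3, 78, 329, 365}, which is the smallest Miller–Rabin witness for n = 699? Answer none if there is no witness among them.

3

n − 1 = 698 = 2^1 · 349, so s = 1 and d = 349.
Base 3: x_0 = 3^349 mod 699 = 696. x_0 ∉ {1, 698} and s = 1, so 3 is a Miller–Rabin witness and 699 is composite.
Base 78: x_0 = 78^349 mod 699 = 621. x_0 ∉ {1, 698} and s = 1, so 78 is a Miller–Rabin witness and 699 is composite.
Base 329: x_0 = 329^349 mod 699 = 137. x_0 ∉ {1, 698} and s = 1, so 329 is a Miller–Rabin witness and 699 is composite.
Base 365: x_0 = 365^349 mod 699 = 365. x_0 ∉ {1, 698} and s = 1, so 365 is a Miller–Rabin witness and 699 is composite.
The smallest witness among the given bases is 3.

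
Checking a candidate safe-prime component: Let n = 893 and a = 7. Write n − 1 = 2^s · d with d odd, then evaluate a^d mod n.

444

n − 1 = 892 = 2^2 · 223, so s = 2 and d = 223.
By repeated squaring, 7^223 ≡ 444 (mod 893).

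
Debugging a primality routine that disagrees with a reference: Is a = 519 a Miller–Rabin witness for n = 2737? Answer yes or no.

yes

n − 1 = 2736 = 2^4 · 171, so s = 4 and d = 171.
By repeated squaring, 519^171 ≡ 1800 (mod 2737).
x_0 = 519^171 mod 2737 = 1800.
x_0 is neither 1 nor 2736, so continue squaring.
x_1 = 1800^2 mod 2737 = 2129.
x_2 = 2129^2 mod 2737 = 169.
x_3 = 169^2 mod 2737 = 1191.
Reached i = s−1 = 3 without hitting −1: 519 is a Miller–Rabin witness and 2737 is composite.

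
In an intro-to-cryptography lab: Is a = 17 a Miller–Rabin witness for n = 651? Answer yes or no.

yes

n − 1 = 650 = 2^1 · 325, so s = 1 and d = 325.
x_0 = 17^325 mod 651 = 626.
x_0 ∉ {1, 650} and s = 1, so 17 is a Miller–Rabin witness and 651 is composite.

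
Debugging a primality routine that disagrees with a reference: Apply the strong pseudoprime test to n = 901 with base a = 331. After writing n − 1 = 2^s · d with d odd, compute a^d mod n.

365

n − 1 = 900 = 2^2 · 225, so s = 2 and d = 225.
Repeated squaring mod 901: 331^1 ≡ 331, 331^2 ≡ 540, 331^4 ≡ 577, 331^8 ≡ 460, 331^16 ≡ 766, 331^32 ≡ 205, 331^64 ≡ 579, 331^128 ≡ 69.
225 = 128 + 64 + 32 + 1, so 331^225 ≡ 69·579·205·331 ≡ 365 (mod 901).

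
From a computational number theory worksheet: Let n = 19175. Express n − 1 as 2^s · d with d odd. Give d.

Halving: 19174 → 9587; 9587 is odd.
So 19174 = 2^1 · 9587.

9587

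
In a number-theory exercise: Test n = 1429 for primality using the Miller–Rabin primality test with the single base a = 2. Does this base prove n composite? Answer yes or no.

no

n − 1 = 1428 = 2^2 · 357, so s = 2 and d = 357.
x_0 = 2^357 mod 1429 = 809.
x_0 is neither 1 nor 1428, so continue squaring.
x_1 = 809^2 mod 1429 = 1428.
x_1 ≡ −1, so 2 is not a witness.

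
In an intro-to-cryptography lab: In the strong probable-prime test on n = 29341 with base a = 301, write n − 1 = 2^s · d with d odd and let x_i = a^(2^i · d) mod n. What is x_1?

25011

n − 1 = 29340 = 2^2 · 7335, so s = 2 and d = 7335.
Repeated squaring mod 29341: 301^1 ≡ 301, 301^2 ≡ 2578, 301^4 ≡ 15018, 301^8 ≡ 25398, 301^16 ≡ 25860, 301^32 ≡ 28869, 301^64 ≡ 17397, 301^128 ≡ 3194, 301^256 ≡ 20309, 301^512 ≡ 9044, 301^1024 ≡ 20569, 301^2048 ≡ 15882, 301^4096 ≡ 22688.
7335 = 4096 + 2048 + 1024 + 128 + 32 + 4 + 2 + 1, so 301^7335 ≡ 22688·15882·20569·3194·28869·15018·2578·301 ≡ 10798 (mod 29341).
x_0 = 10798.
x_1 = 10798^2 mod 29341 = 25011.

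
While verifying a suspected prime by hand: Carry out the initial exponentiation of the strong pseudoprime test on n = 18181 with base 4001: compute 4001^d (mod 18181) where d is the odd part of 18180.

1221

n − 1 = 18180 = 2^2 · 4545, so s = 2 and d = 4545.
4001^4545 mod 18181 = 1221.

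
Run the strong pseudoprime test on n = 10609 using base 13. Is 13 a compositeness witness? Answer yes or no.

yes

n − 1 = 10608 = 2^4 · 663, so s = 4 and d = 663.
By repeated squaring, 13^663 ≡ 8138 (mod 10609).
x_0 = 13^663 mod 10609 = 8138.
x_0 is neither 1 nor 10608, so continue squaring.
x_1 = 8138^2 mod 10609 = 5666.
x_2 = 5666^2 mod 10609 = 722.
x_3 = 722^2 mod 10609 = 1443.
Reached i = s−1 = 3 without hitting −1: 13 is a Miller–Rabin witness and 10609 is composite.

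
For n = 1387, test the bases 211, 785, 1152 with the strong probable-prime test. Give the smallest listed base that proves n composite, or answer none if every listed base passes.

none

n − 1 = 1386 = 2^1 · 693, so s = 1 and d = 693.
Base 211: x_0 = 211^693 mod 1387 = 1386. x_0 = 1386 ≡ −1, so 211 is not a witness.
Base 785: x_0 = 785^693 mod 1387 = 1. x_0 = 1, so 785 is not a witness.
Base 1152: x_0 = 1152^693 mod 1387 = 1386. x_0 = 1386 ≡ −1, so 1152 is not a witness.
No listed base is a witness for 1387.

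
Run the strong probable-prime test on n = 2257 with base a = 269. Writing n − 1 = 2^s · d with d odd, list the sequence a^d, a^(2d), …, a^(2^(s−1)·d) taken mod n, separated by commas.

630, 1925, 1888, 741

n − 1 = 2256 = 2^4 · 141, so s = 4 and d = 141.
x_0 = 269^141 mod 2257 = 630.
x_1 = 630^2 mod 2257 = 1925.
x_2 = 1925^2 mod 2257 = 1888.
x_3 = 1888^2 mod 2257 = 741.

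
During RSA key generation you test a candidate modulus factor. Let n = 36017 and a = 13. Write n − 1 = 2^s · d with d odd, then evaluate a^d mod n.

n − 1 = 36016 = 2^4 · 2251, so s = 4 and d = 2251.
13^2251 mod 36017 = 16717.

16717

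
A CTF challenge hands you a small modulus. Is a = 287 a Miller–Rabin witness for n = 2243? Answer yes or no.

no

n − 1 = 2242 = 2^1 · 1121, so s = 1 and d = 1121.
x_0 = 287^1121 mod 2243 = 2242.
x_0 = 2242 ≡ −1, so 287 is not a witness.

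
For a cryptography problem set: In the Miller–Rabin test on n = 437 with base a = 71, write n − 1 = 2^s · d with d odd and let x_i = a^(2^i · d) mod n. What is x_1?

6

n − 1 = 436 = 2^2 · 109, so s = 2 and d = 109.
x_0 = 71^109 mod 437 = 242.
x_1 = 242^2 mod 437 = 6.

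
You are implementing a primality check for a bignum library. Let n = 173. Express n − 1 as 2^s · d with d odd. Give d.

43

Halving: 172 → 86 → 43; 43 is odd.
So 172 = 2^2 · 43.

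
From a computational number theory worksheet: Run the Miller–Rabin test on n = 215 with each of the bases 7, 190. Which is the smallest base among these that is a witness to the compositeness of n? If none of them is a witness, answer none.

n − 1 = 214 = 2^1 · 107, so s = 1 and d = 107.
Base 7: x_0 = 7^107 mod 215 = 123. x_0 ∉ {1, 214} and s = 1, so 7 is a Miller–Rabin witness and 215 is composite.
Base 190: x_0 = 190^107 mod 215 = 20. x_0 ∉ {1, 214} and s = 1, so 190 is a Miller–Rabin witness and 215 is composite.
The smallest witness among the given bases is 7.

7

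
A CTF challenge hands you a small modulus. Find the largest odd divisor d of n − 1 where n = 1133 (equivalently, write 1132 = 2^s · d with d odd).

283

Halving: 1132 → 566 → 283; 283 is odd.
So 1132 = 2^2 · 283.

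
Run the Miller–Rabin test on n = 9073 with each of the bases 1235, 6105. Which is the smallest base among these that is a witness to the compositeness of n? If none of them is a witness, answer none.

n − 1 = 9072 = 2^4 · 567, so s = 4 and d = 567.
Base 1235: x_0 = 1235^567 mod 9073 = 1. x_0 = 1, so 1235 is not a witness.
Base 6105: x_0 = 6105^567 mod 9073 = 9072. x_0 = 9072 ≡ −1, so 6105 is not a witness.
No listed base is a witness for 9073.

none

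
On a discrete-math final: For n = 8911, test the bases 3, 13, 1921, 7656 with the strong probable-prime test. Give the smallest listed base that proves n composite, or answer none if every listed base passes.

n − 1 = 8910 = 2^1 · 4455, so s = 1 and d = 4455.
Base 3: x_0 = 3^4455 mod 8911 = 8910. x_0 = 8910 ≡ −1, so 3 is not a witness.
Base 13: x_0 = 13^4455 mod 8911 = 8910. x_0 = 8910 ≡ −1, so 13 is not a witness.
Base 1921: x_0 = 1921^4455 mod 8911 = 8910. x_0 = 8910 ≡ −1, so 1921 is not a witness.
Base 7656: x_0 = 7656^4455 mod 8911 = 8910. x_0 = 8910 ≡ −1, so 7656 is not a witness.
No listed base is a witness for 8911.

none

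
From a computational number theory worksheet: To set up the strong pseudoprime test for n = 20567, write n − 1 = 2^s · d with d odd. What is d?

Halving: 20566 → 10283; 10283 is odd.
So 20566 = 2^1 · 10283.

10283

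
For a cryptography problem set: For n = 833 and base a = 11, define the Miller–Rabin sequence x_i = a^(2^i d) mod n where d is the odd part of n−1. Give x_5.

n − 1 = 832 = 2^6 · 13, so s = 6 and d = 13.
Repeated squaring mod 833: 11^1 ≡ 11, 11^2 ≡ 121, 11^4 ≡ 480, 11^8 ≡ 492.
13 = 8 + 4 + 1, so 11^13 ≡ 492·480·11 ≡ 466 (mod 833).
x_0 = 466.
x_1 = 466^2 mod 833 = 576.
x_2 = 576^2 mod 833 = 242.
x_3 = 242^2 mod 833 = 254.
x_4 = 254^2 mod 833 = 375.
x_5 = 375^2 mod 833 = 681.

681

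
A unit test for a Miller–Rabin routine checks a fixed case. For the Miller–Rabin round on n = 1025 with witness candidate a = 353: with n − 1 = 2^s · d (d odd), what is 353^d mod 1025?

n − 1 = 1024 = 2^10 · 1, so s = 10 and d = 1.
353^1 mod 1025 = 353.

353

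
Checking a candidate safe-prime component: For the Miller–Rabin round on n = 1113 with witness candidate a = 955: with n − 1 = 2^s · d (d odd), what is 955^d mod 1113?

n − 1 = 1112 = 2^3 · 139, so s = 3 and d = 139.
955^139 mod 1113 = 955.

955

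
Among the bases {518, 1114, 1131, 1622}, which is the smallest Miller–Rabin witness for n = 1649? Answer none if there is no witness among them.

none

n − 1 = 1648 = 2^4 · 103, so s = 4 and d = 103.
Base 518: x_0 = 518^103 mod 1649 = 729. x_0 is neither 1 nor 1648, so continue squaring. x_1 = 729^2 mod 1649 = 463. x_2 = 463^2 mod 1649 = 1648. x_2 ≡ −1, so 518 is not a witness.
Base 1114: x_0 = 1114^103 mod 1649 = 937. x_0 is neither 1 nor 1648, so continue squaring. x_1 = 937^2 mod 1649 = 701. x_2 = 701^2 mod 1649 = 1648. x_2 ≡ −1, so 1114 is not a witness.
Base 1131: x_0 = 1131^103 mod 1649 = 920. x_0 is neither 1 nor 1648, so continue squaring. x_1 = 920^2 mod 1649 = 463. x_2 = 463^2 mod 1649 = 1648. x_2 ≡ −1, so 1131 is not a witness.
Base 1622: x_0 = 1622^103 mod 1649 = 794. x_0 is neither 1 nor 1648, so continue squaring. x_1 = 794^2 mod 1649 = 518. x_2 = 518^2 mod 1649 = 1186. x_3 = 1186^2 mod 1649 = 1648. x_3 ≡ −1, so 1622 is not a witness.
No listed base is a witness for 1649.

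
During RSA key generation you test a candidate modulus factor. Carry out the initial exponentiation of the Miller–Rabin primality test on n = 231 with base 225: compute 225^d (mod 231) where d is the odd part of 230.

n − 1 = 230 = 2^1 · 115, so s = 1 and d = 115.
225^115 mod 231 = 78.

78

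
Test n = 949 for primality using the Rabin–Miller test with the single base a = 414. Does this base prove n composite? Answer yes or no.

n − 1 = 948 = 2^2 · 237, so s = 2 and d = 237.
x_0 = 414^237 mod 949 = 684.
x_0 is neither 1 nor 948, so continue squaring.
x_1 = 684^2 mod 949 = 948.
x_1 ≡ −1, so 414 is not a witness.

no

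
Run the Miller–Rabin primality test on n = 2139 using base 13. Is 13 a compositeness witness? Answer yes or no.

yes

n − 1 = 2138 = 2^1 · 1069, so s = 1 and d = 1069.
x_0 = 13^1069 mod 2139 = 238.
x_0 ∉ {1, 2138} and s = 1, so 13 is a Miller–Rabin witness and 2139 is composite.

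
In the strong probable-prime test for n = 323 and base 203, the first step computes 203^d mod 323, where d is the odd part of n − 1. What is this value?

288

n − 1 = 322 = 2^1 · 161, so s = 1 and d = 161.
Repeated squaring mod 323: 203^1 ≡ 203, 203^2 ≡ 188, 203^4 ≡ 137, 203^8 ≡ 35, 203^16 ≡ 256, 203^32 ≡ 290, 203^64 ≡ 120, 203^128 ≡ 188.
161 = 128 + 32 + 1, so 203^161 ≡ 188·290·203 ≡ 288 (mod 323).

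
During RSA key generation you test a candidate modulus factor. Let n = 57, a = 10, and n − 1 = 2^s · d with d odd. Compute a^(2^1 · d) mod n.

16

n − 1 = 56 = 2^3 · 7, so s = 3 and d = 7.
x_0 = 10^7 mod 57 = 34.
x_1 = 34^2 mod 57 = 16.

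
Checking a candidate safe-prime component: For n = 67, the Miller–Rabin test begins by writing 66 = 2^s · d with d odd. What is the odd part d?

Halving: 66 → 33; 33 is odd.
So 66 = 2^1 · 33.

33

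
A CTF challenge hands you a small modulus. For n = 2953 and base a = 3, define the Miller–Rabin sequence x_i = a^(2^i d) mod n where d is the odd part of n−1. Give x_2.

n − 1 = 2952 = 2^3 · 369, so s = 3 and d = 369.
x_0 = 3^369 mod 2953 = 2952.
x_1 = 2952^2 mod 2953 = 1.
x_2 = 1^2 mod 2953 = 1.

1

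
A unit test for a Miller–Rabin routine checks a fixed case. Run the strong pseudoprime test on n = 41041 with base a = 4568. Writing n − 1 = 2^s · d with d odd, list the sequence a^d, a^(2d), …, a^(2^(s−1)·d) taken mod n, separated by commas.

n − 1 = 41040 = 2^4 · 2565, so s = 4 and d = 2565.
x_0 = 4568^2565 mod 41041 = 9703.
x_1 = 9703^2 mod 41041 = 155.
x_2 = 155^2 mod 41041 = 24025.
x_3 = 24025^2 mod 41041 = 1.

9703, 155, 24025, 1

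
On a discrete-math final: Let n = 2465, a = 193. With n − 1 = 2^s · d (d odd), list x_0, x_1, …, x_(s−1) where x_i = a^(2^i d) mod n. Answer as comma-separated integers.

1438, 2174, 871, 1886, 1

n − 1 = 2464 = 2^5 · 77, so s = 5 and d = 77.
x_0 = 193^77 mod 2465 = 1438.
x_1 = 1438^2 mod 2465 = 2174.
x_2 = 2174^2 mod 2465 = 871.
x_3 = 871^2 mod 2465 = 1886.
x_4 = 1886^2 mod 2465 = 1.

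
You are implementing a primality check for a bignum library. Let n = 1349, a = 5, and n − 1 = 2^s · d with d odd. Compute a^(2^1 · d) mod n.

270

n − 1 = 1348 = 2^2 · 337, so s = 2 and d = 337.
x_0 = 5^337 mod 1349 = 948.
x_1 = 948^2 mod 1349 = 270.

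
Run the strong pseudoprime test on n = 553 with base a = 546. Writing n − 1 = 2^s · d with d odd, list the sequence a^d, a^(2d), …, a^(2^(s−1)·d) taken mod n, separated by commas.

n − 1 = 552 = 2^3 · 69, so s = 3 and d = 69.
x_0 = 546^69 mod 553 = 441.
x_1 = 441^2 mod 553 = 378.
x_2 = 378^2 mod 553 = 210.

441, 378, 210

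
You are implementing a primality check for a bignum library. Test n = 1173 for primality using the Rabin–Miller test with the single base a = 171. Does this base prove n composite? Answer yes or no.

n − 1 = 1172 = 2^2 · 293, so s = 2 and d = 293.
By repeated squaring, 171^293 ≡ 681 (mod 1173).
x_0 = 171^293 mod 1173 = 681.
x_0 is neither 1 nor 1172, so continue squaring.
x_1 = 681^2 mod 1173 = 426.
Reached i = s−1 = 1 without hitting −1: 171 is a Miller–Rabin witness and 1173 is composite.

yes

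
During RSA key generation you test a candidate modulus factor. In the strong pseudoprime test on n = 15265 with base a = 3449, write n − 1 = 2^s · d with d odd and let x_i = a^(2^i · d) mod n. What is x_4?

15171

n − 1 = 15264 = 2^5 · 477, so s = 5 and d = 477.
x_0 = 3449^477 mod 15265 = 6289.
x_1 = 6289^2 mod 15265 = 15171.
x_2 = 15171^2 mod 15265 = 8836.
x_3 = 8836^2 mod 15265 = 9686.
x_4 = 9686^2 mod 15265 = 15171.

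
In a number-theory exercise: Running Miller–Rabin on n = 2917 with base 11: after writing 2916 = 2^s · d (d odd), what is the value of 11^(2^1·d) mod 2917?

n − 1 = 2916 = 2^2 · 729, so s = 2 and d = 729.
x_0 = 11^729 mod 2917 = 54.
x_1 = 54^2 mod 2917 = 2916.

2916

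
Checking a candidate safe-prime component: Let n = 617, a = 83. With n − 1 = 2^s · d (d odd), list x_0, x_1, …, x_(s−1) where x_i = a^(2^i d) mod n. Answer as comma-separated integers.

1, 1, 1

n − 1 = 616 = 2^3 · 77, so s = 3 and d = 77.
x_0 = 83^77 mod 617 = 1.
x_1 = 1^2 mod 617 = 1.
x_2 = 1^2 mod 617 = 1.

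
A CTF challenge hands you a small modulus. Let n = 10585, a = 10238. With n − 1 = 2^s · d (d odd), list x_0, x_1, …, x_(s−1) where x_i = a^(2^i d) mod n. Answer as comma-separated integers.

6642, 8469, 1

n − 1 = 10584 = 2^3 · 1323, so s = 3 and d = 1323.
x_0 = 10238^1323 mod 10585 = 6642.
x_1 = 6642^2 mod 10585 = 8469.
x_2 = 8469^2 mod 10585 = 1.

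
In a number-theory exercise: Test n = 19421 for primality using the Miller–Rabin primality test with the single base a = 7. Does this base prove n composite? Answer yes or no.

no

n − 1 = 19420 = 2^2 · 4855, so s = 2 and d = 4855.
x_0 = 7^4855 mod 19421 = 1956.
x_0 is neither 1 nor 19420, so continue squaring.
x_1 = 1956^2 mod 19421 = 19420.
x_1 ≡ −1, so 7 is not a witness.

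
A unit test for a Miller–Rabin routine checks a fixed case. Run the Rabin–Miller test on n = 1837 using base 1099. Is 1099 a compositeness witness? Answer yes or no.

yes

n − 1 = 1836 = 2^2 · 459, so s = 2 and d = 459.
x_0 = 1099^459 mod 1837 = 1561.
x_0 is neither 1 nor 1836, so continue squaring.
x_1 = 1561^2 mod 1837 = 859.
Reached i = s−1 = 1 without hitting −1: 1099 is a Miller–Rabin witness and 1837 is composite.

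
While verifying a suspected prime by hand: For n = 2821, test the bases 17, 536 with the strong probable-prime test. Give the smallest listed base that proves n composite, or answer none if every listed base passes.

none

n − 1 = 2820 = 2^2 · 705, so s = 2 and d = 705.
Base 17: x_0 = 17^705 mod 2821 = 2820. x_0 = 2820 ≡ −1, so 17 is not a witness.
Base 536: x_0 = 536^705 mod 2821 = 1. x_0 = 1, so 536 is not a witness.
No listed base is a witness for 2821.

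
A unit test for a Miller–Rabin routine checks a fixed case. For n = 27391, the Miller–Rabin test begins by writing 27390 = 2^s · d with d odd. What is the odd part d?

13695

Halving: 27390 → 13695; 13695 is odd.
So 27390 = 2^1 · 13695.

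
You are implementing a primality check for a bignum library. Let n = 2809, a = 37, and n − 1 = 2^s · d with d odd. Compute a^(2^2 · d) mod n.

1273

n − 1 = 2808 = 2^3 · 351, so s = 3 and d = 351.
x_0 = 37^351 mod 2809 = 2490.
x_1 = 2490^2 mod 2809 = 637.
x_2 = 637^2 mod 2809 = 1273.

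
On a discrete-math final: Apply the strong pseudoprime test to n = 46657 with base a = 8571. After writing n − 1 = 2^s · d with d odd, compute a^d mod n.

n − 1 = 46656 = 2^6 · 729, so s = 6 and d = 729.
8571^729 mod 46657 = 5433.

5433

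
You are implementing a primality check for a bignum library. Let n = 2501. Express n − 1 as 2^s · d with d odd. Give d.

625

Halving: 2500 → 1250 → 625; 625 is odd.
So 2500 = 2^2 · 625.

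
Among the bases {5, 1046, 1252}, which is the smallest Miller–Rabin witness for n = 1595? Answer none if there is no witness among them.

5

n − 1 = 1594 = 2^1 · 797, so s = 1 and d = 797.
Base 5: x_0 = 5^797 mod 1595 = 905. x_0 ∉ {1, 1594} and s = 1, so 5 is a Miller–Rabin witness and 1595 is composite.
Base 1046: x_0 = 1046^797 mod 1595 = 826. x_0 ∉ {1, 1594} and s = 1, so 1046 is a Miller–Rabin witness and 1595 is composite.
Base 1252: x_0 = 1252^797 mod 1595 = 1137. x_0 ∉ {1, 1594} and s = 1, so 1252 is a Miller–Rabin witness and 1595 is composite.
The smallest witness among the given bases is 5.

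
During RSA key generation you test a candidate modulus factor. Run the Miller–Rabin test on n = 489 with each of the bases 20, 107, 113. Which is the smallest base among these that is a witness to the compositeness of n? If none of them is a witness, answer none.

n − 1 = 488 = 2^3 · 61, so s = 3 and d = 61.
Base 20: x_0 = 20^61 mod 489 = 440. x_0 is neither 1 nor 488, so continue squaring. x_1 = 440^2 mod 489 = 445. x_2 = 445^2 mod 489 = 469. Reached i = s−1 = 2 without hitting −1: 20 is a Miller–Rabin witness and 489 is composite.
Base 107: x_0 = 107^61 mod 489 = 80. x_0 is neither 1 nor 488, so continue squaring. x_1 = 80^2 mod 489 = 43. x_2 = 43^2 mod 489 = 382. Reached i = s−1 = 2 without hitting −1: 107 is a Miller–Rabin witness and 489 is composite.
Base 113: x_0 = 113^61 mod 489 = 47. x_0 is neither 1 nor 488, so continue squaring. x_1 = 47^2 mod 489 = 253. x_2 = 253^2 mod 489 = 439. Reached i = s−1 = 2 without hitting −1: 113 is a Miller–Rabin witness and 489 is composite.
The smallest witness among the given bases is 20.

20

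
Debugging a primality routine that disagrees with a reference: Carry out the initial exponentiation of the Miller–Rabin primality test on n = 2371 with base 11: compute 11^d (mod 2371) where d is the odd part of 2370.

1

n − 1 = 2370 = 2^1 · 1185, so s = 1 and d = 1185.
Repeated squaring mod 2371: 11^1 ≡ 11, 11^2 ≡ 121, 11^4 ≡ 415, 11^8 ≡ 1513, 11^16 ≡ 1154, 11^32 ≡ 1585, 11^64 ≡ 1336, 11^128 ≡ 1904, 11^256 ≡ 2328, 11^512 ≡ 1849, 11^1024 ≡ 2190.
1185 = 1024 + 128 + 32 + 1, so 11^1185 ≡ 2190·1904·1585·11 ≡ 1 (mod 2371).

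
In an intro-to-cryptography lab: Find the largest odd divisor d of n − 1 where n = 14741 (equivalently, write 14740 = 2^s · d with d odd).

3685

Halving: 14740 → 7370 → 3685; 3685 is odd.
So 14740 = 2^2 · 3685.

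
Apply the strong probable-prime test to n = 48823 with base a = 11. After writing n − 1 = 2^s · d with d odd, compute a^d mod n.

48822

n − 1 = 48822 = 2^1 · 24411, so s = 1 and d = 24411.
11^24411 mod 48823 = 48822.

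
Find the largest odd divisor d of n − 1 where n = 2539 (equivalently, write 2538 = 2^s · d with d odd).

1269

Halving: 2538 → 1269; 1269 is odd.
So 2538 = 2^1 · 1269.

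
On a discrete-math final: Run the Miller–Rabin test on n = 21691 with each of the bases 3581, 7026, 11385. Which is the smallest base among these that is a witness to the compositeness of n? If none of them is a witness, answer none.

n − 1 = 21690 = 2^1 · 10845, so s = 1 and d = 10845.
Base 3581: x_0 = 3581^10845 mod 21691 = 21690. x_0 = 21690 ≡ −1, so 3581 is not a witness.
Base 7026: x_0 = 7026^10845 mod 21691 = 16778. x_0 ∉ {1, 21690} and s = 1, so 7026 is a Miller–Rabin witness and 21691 is composite.
Base 11385: x_0 = 11385^10845 mod 21691 = 3660. x_0 ∉ {1, 21690} and s = 1, so 11385 is a Miller–Rabin witness and 21691 is composite.
The smallest witness among the given bases is 7026.

7026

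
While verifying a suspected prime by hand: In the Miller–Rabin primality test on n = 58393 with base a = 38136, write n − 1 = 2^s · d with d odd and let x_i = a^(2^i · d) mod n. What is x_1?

58392

n − 1 = 58392 = 2^3 · 7299, so s = 3 and d = 7299.
x_0 = 38136^7299 mod 58393 = 26109.
x_1 = 26109^2 mod 58393 = 58392.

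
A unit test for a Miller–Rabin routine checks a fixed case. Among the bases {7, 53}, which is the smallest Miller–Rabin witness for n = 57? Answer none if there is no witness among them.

n − 1 = 56 = 2^3 · 7, so s = 3 and d = 7.
Base 7: x_0 = 7^7 mod 57 = 7. x_0 is neither 1 nor 56, so continue squaring. x_1 = 7^2 mod 57 = 49. x_2 = 49^2 mod 57 = 7. Reached i = s−1 = 2 without hitting −1: 7 is a Miller–Rabin witness and 57 is composite.
Base 53: x_0 = 53^7 mod 57 = 32. x_0 is neither 1 nor 56, so continue squaring. x_1 = 32^2 mod 57 = 55. x_2 = 55^2 mod 57 = 4. Reached i = s−1 = 2 without hitting −1: 53 is a Miller–Rabin witness and 57 is composite.
The smallest witness among the given bases is 7.

7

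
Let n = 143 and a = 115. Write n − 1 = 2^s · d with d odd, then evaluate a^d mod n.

n − 1 = 142 = 2^1 · 71, so s = 1 and d = 71.
115^71 mod 143 = 71.

71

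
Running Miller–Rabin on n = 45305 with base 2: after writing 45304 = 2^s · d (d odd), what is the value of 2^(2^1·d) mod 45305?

38399

n − 1 = 45304 = 2^3 · 5663, so s = 3 and d = 5663.
By repeated squaring, 2^5663 ≡ 7183 (mod 45305).
x_0 = 7183.
x_1 = 7183^2 mod 45305 = 38399.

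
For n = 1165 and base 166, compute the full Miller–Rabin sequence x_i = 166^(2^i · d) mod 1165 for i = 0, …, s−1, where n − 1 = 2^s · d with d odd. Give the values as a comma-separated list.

n − 1 = 1164 = 2^2 · 291, so s = 2 and d = 291.
x_0 = 166^291 mod 1165 = 561.
x_1 = 561^2 mod 1165 = 171.

561, 171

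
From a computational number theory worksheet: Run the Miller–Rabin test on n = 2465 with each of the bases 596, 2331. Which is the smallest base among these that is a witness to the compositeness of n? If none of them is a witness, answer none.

2331

n − 1 = 2464 = 2^5 · 77, so s = 5 and d = 77.
Base 596: x_0 = 596^77 mod 2465 = 1. x_0 = 1, so 596 is not a witness.
Base 2331: x_0 = 2331^77 mod 2465 = 916. x_0 is neither 1 nor 2464, so continue squaring. x_1 = 916^2 mod 2465 = 956. x_2 = 956^2 mod 2465 = 1886. x_3 = 1886^2 mod 2465 = 1. x_3 = 1 but x_2 ≠ ±1, a nontrivial square root of 1 — 2331 is a witness and 2465 is composite.
The smallest witness among the given bases is 2331.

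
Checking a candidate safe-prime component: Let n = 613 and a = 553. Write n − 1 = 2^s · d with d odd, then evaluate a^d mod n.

n − 1 = 612 = 2^2 · 153, so s = 2 and d = 153.
Repeated squaring mod 613: 553^1 ≡ 553, 553^2 ≡ 535, 553^4 ≡ 567, 553^8 ≡ 277, 553^16 ≡ 104, 553^32 ≡ 395, 553^64 ≡ 323, 553^128 ≡ 119.
153 = 128 + 16 + 8 + 1, so 553^153 ≡ 119·104·277·553 ≡ 578 (mod 613).

578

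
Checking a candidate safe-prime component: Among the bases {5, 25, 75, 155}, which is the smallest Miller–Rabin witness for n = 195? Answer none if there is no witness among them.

n − 1 = 194 = 2^1 · 97, so s = 1 and d = 97.
Base 5: x_0 = 5^97 mod 195 = 5. x_0 ∉ {1, 194} and s = 1, so 5 is a Miller–Rabin witness and 195 is composite.
Base 25: x_0 = 25^97 mod 195 = 25. x_0 ∉ {1, 194} and s = 1, so 25 is a Miller–Rabin witness and 195 is composite.
Base 75: x_0 = 75^97 mod 195 = 75. x_0 ∉ {1, 194} and s = 1, so 75 is a Miller–Rabin witness and 195 is composite.
Base 155: x_0 = 155^97 mod 195 = 155. x_0 ∉ {1, 194} and s = 1, so 155 is a Miller–Rabin witness and 195 is composite.
The smallest witness among the given bases is 5.

5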